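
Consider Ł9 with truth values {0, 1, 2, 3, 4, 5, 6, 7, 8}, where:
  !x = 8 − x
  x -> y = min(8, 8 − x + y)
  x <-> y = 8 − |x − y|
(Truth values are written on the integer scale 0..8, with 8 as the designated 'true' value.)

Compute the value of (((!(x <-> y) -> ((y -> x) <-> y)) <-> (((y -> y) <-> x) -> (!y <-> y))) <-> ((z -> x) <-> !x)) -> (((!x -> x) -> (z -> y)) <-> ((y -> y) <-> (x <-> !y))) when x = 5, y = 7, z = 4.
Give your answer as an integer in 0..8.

6

x <-> y = 5 <-> 7 = 6
!(x <-> y) = !6 = 2
y -> x = 7 -> 5 = 6
(y -> x) <-> y = 6 <-> 7 = 7
!(x <-> y) -> ((y -> x) <-> y) = 2 -> 7 = 8
y -> y = 7 -> 7 = 8
(y -> y) <-> x = 8 <-> 5 = 5
!y = !7 = 1
!y <-> y = 1 <-> 7 = 2
((y -> y) <-> x) -> (!y <-> y) = 5 -> 2 = 5
(!(x <-> y) -> ((y -> x) <-> y)) <-> (((y -> y) <-> x) -> (!y <-> y)) = 8 <-> 5 = 5
z -> x = 4 -> 5 = 8
!x = !5 = 3
(z -> x) <-> !x = 8 <-> 3 = 3
((!(x <-> y) -> ((y -> x) <-> y)) <-> (((y -> y) <-> x) -> (!y <-> y))) <-> ((z -> x) <-> !x) = 5 <-> 3 = 6
!x = !5 = 3
!x -> x = 3 -> 5 = 8
z -> y = 4 -> 7 = 8
(!x -> x) -> (z -> y) = 8 -> 8 = 8
y -> y = 7 -> 7 = 8
!y = !7 = 1
x <-> !y = 5 <-> 1 = 4
(y -> y) <-> (x <-> !y) = 8 <-> 4 = 4
((!x -> x) -> (z -> y)) <-> ((y -> y) <-> (x <-> !y)) = 8 <-> 4 = 4
(((!(x <-> y) -> ((y -> x) <-> y)) <-> (((y -> y) <-> x) -> (!y <-> y))) <-> ((z -> x) <-> !x)) -> (((!x -> x) -> (z -> y)) <-> ((y -> y) <-> (x <-> !y))) = 6 -> 4 = 6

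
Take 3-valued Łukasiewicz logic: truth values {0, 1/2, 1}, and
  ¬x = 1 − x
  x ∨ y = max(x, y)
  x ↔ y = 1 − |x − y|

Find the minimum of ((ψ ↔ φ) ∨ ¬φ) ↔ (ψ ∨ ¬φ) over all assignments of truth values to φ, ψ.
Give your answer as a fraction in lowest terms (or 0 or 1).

1/2

Take φ = 1/2, ψ = 1/2:
ψ ↔ φ = 1/2 ↔ 1/2 = 1
¬φ = ¬1/2 = 1/2
(ψ ↔ φ) ∨ ¬φ = 1 ∨ 1/2 = 1
¬φ = ¬1/2 = 1/2
ψ ∨ ¬φ = 1/2 ∨ 1/2 = 1/2
((ψ ↔ φ) ∨ ¬φ) ↔ (ψ ∨ ¬φ) = 1 ↔ 1/2 = 1/2
No assignment yields a value below 1/2, so this is the minimum.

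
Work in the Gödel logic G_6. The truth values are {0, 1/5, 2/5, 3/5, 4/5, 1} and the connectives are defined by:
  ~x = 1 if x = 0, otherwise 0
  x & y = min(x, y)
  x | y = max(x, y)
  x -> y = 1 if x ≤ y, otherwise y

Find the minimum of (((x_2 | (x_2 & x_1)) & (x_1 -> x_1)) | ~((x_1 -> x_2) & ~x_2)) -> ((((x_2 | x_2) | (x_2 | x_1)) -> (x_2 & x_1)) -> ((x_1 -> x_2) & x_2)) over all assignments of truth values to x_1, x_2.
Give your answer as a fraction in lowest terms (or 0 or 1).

1/5

Take x_1 = 1/5, x_2 = 1/5:
x_2 & x_1 = 1/5 & 1/5 = 1/5
x_2 | (x_2 & x_1) = 1/5 | 1/5 = 1/5
x_1 -> x_1 = 1/5 -> 1/5 = 1
(x_2 | (x_2 & x_1)) & (x_1 -> x_1) = 1/5 & 1 = 1/5
x_1 -> x_2 = 1/5 -> 1/5 = 1
~x_2 = ~1/5 = 0
(x_1 -> x_2) & ~x_2 = 1 & 0 = 0
~((x_1 -> x_2) & ~x_2) = ~0 = 1
((x_2 | (x_2 & x_1)) & (x_1 -> x_1)) | ~((x_1 -> x_2) & ~x_2) = 1/5 | 1 = 1
x_2 | x_2 = 1/5 | 1/5 = 1/5
x_2 | x_1 = 1/5 | 1/5 = 1/5
(x_2 | x_2) | (x_2 | x_1) = 1/5 | 1/5 = 1/5
x_2 & x_1 = 1/5 & 1/5 = 1/5
((x_2 | x_2) | (x_2 | x_1)) -> (x_2 & x_1) = 1/5 -> 1/5 = 1
x_1 -> x_2 = 1/5 -> 1/5 = 1
(x_1 -> x_2) & x_2 = 1 & 1/5 = 1/5
(((x_2 | x_2) | (x_2 | x_1)) -> (x_2 & x_1)) -> ((x_1 -> x_2) & x_2) = 1 -> 1/5 = 1/5
(((x_2 | (x_2 & x_1)) & (x_1 -> x_1)) | ~((x_1 -> x_2) & ~x_2)) -> ((((x_2 | x_2) | (x_2 | x_1)) -> (x_2 & x_1)) -> ((x_1 -> x_2) & x_2)) = 1 -> 1/5 = 1/5
No assignment yields a value below 1/5, so this is the minimum.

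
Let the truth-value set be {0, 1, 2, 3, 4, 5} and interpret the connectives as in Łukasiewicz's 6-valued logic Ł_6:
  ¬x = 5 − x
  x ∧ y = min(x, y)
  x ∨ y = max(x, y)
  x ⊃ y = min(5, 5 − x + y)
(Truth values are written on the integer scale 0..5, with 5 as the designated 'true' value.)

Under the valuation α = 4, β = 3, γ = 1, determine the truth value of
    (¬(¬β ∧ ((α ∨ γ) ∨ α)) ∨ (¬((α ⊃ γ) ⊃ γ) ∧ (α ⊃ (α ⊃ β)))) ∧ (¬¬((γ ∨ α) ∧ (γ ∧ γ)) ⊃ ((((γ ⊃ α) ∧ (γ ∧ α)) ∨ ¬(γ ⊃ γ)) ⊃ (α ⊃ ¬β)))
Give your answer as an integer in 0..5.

¬β = ¬3 = 2
α ∨ γ = 4 ∨ 1 = 4
(α ∨ γ) ∨ α = 4 ∨ 4 = 4
¬β ∧ ((α ∨ γ) ∨ α) = 2 ∧ 4 = 2
¬(¬β ∧ ((α ∨ γ) ∨ α)) = ¬2 = 3
α ⊃ γ = 4 ⊃ 1 = 2
(α ⊃ γ) ⊃ γ = 2 ⊃ 1 = 4
¬((α ⊃ γ) ⊃ γ) = ¬4 = 1
α ⊃ β = 4 ⊃ 3 = 4
α ⊃ (α ⊃ β) = 4 ⊃ 4 = 5
¬((α ⊃ γ) ⊃ γ) ∧ (α ⊃ (α ⊃ β)) = 1 ∧ 5 = 1
¬(¬β ∧ ((α ∨ γ) ∨ α)) ∨ (¬((α ⊃ γ) ⊃ γ) ∧ (α ⊃ (α ⊃ β))) = 3 ∨ 1 = 3
γ ∨ α = 1 ∨ 4 = 4
γ ∧ γ = 1 ∧ 1 = 1
(γ ∨ α) ∧ (γ ∧ γ) = 4 ∧ 1 = 1
¬((γ ∨ α) ∧ (γ ∧ γ)) = ¬1 = 4
¬¬((γ ∨ α) ∧ (γ ∧ γ)) = ¬4 = 1
γ ⊃ α = 1 ⊃ 4 = 5
γ ∧ α = 1 ∧ 4 = 1
(γ ⊃ α) ∧ (γ ∧ α) = 5 ∧ 1 = 1
γ ⊃ γ = 1 ⊃ 1 = 5
¬(γ ⊃ γ) = ¬5 = 0
((γ ⊃ α) ∧ (γ ∧ α)) ∨ ¬(γ ⊃ γ) = 1 ∨ 0 = 1
¬β = ¬3 = 2
α ⊃ ¬β = 4 ⊃ 2 = 3
(((γ ⊃ α) ∧ (γ ∧ α)) ∨ ¬(γ ⊃ γ)) ⊃ (α ⊃ ¬β) = 1 ⊃ 3 = 5
¬¬((γ ∨ α) ∧ (γ ∧ γ)) ⊃ ((((γ ⊃ α) ∧ (γ ∧ α)) ∨ ¬(γ ⊃ γ)) ⊃ (α ⊃ ¬β)) = 1 ⊃ 5 = 5
(¬(¬β ∧ ((α ∨ γ) ∨ α)) ∨ (¬((α ⊃ γ) ⊃ γ) ∧ (α ⊃ (α ⊃ β)))) ∧ (¬¬((γ ∨ α) ∧ (γ ∧ γ)) ⊃ ((((γ ⊃ α) ∧ (γ ∧ α)) ∨ ¬(γ ⊃ γ)) ⊃ (α ⊃ ¬β))) = 3 ∧ 5 = 3

3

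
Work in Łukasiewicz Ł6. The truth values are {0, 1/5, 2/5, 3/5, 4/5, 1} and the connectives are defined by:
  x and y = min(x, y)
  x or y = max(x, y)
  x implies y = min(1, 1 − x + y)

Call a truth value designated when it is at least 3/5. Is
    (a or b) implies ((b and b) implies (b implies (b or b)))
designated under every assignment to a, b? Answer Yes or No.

Yes

At a = 3/5, b = 4/5, for instance:
a or b = 3/5 or 4/5 = 4/5
b and b = 4/5 and 4/5 = 4/5
b or b = 4/5 or 4/5 = 4/5
b implies (b or b) = 4/5 implies 4/5 = 1
(b and b) implies (b implies (b or b)) = 4/5 implies 1 = 1
(a or b) implies ((b and b) implies (b implies (b or b))) = 4/5 implies 1 = 1
and checking the remaining 35 assignments likewise gives ≥ 3/5 in every case.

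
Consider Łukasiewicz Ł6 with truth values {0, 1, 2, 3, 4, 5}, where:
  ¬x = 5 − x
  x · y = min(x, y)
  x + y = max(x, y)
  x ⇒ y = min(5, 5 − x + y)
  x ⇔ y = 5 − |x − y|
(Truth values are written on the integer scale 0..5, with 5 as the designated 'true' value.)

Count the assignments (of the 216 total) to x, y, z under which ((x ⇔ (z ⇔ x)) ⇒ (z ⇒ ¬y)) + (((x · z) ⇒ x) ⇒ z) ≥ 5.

187

value 5: 187 assignments (counts)
value 4: 27 assignments
value 3: 2 assignments
So 187 of the 216 assignments meet the threshold.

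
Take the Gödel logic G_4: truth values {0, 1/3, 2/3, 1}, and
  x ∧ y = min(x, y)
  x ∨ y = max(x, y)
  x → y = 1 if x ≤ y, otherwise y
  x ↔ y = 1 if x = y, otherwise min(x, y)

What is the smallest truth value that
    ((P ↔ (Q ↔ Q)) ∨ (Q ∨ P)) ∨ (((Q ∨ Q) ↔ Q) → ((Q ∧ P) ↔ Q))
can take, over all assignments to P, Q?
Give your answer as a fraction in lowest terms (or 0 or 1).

Take P = 0, Q = 1/3:
Q ↔ Q = 1/3 ↔ 1/3 = 1
P ↔ (Q ↔ Q) = 0 ↔ 1 = 0
Q ∨ P = 1/3 ∨ 0 = 1/3
(P ↔ (Q ↔ Q)) ∨ (Q ∨ P) = 0 ∨ 1/3 = 1/3
Q ∨ Q = 1/3 ∨ 1/3 = 1/3
(Q ∨ Q) ↔ Q = 1/3 ↔ 1/3 = 1
Q ∧ P = 1/3 ∧ 0 = 0
(Q ∧ P) ↔ Q = 0 ↔ 1/3 = 0
((Q ∨ Q) ↔ Q) → ((Q ∧ P) ↔ Q) = 1 → 0 = 0
((P ↔ (Q ↔ Q)) ∨ (Q ∨ P)) ∨ (((Q ∨ Q) ↔ Q) → ((Q ∧ P) ↔ Q)) = 1/3 ∨ 0 = 1/3
No assignment yields a value below 1/3, so this is the minimum.

1/3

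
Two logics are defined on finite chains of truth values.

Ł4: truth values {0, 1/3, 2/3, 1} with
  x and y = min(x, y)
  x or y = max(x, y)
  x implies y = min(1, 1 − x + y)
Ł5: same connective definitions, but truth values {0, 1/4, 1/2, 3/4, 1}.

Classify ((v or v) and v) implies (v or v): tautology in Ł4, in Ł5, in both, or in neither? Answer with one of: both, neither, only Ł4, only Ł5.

both

In Ł4: every assignment gives 1 — tautology.
In Ł5: every assignment gives 1 — tautology.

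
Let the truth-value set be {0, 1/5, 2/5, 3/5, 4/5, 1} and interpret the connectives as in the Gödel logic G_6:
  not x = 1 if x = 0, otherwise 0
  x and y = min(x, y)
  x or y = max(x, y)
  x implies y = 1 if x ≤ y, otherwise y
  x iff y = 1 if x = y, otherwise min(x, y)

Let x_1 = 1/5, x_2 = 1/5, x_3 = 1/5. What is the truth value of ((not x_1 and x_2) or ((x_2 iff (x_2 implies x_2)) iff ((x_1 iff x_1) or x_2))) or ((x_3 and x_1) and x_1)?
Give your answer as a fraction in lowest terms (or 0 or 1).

not x_1 = not 1/5 = 0
not x_1 and x_2 = 0 and 1/5 = 0
x_2 implies x_2 = 1/5 implies 1/5 = 1
x_2 iff (x_2 implies x_2) = 1/5 iff 1 = 1/5
x_1 iff x_1 = 1/5 iff 1/5 = 1
(x_1 iff x_1) or x_2 = 1 or 1/5 = 1
(x_2 iff (x_2 implies x_2)) iff ((x_1 iff x_1) or x_2) = 1/5 iff 1 = 1/5
(not x_1 and x_2) or ((x_2 iff (x_2 implies x_2)) iff ((x_1 iff x_1) or x_2)) = 0 or 1/5 = 1/5
x_3 and x_1 = 1/5 and 1/5 = 1/5
(x_3 and x_1) and x_1 = 1/5 and 1/5 = 1/5
((not x_1 and x_2) or ((x_2 iff (x_2 implies x_2)) iff ((x_1 iff x_1) or x_2))) or ((x_3 and x_1) and x_1) = 1/5 or 1/5 = 1/5

1/5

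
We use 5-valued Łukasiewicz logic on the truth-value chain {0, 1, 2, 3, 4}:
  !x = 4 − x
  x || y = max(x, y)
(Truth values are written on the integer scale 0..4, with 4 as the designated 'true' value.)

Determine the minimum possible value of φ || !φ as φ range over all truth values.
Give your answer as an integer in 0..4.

Take φ = 2:
!φ = !2 = 2
φ || !φ = 2 || 2 = 2
No assignment yields a value below 2, so this is the minimum.

2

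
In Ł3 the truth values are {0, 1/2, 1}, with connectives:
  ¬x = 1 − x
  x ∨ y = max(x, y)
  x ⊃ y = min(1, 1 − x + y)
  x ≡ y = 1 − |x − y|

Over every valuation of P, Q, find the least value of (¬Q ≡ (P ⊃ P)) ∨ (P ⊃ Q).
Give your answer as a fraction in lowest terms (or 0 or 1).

1/2

Take P = 1, Q = 1/2:
¬Q = ¬1/2 = 1/2
P ⊃ P = 1 ⊃ 1 = 1
¬Q ≡ (P ⊃ P) = 1/2 ≡ 1 = 1/2
P ⊃ Q = 1 ⊃ 1/2 = 1/2
(¬Q ≡ (P ⊃ P)) ∨ (P ⊃ Q) = 1/2 ∨ 1/2 = 1/2
No assignment yields a value below 1/2, so this is the minimum.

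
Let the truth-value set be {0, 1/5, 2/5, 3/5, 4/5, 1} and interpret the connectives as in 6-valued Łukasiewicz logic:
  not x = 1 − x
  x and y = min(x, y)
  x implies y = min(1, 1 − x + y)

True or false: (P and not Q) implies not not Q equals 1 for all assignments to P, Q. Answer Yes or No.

Counterexample: take P = 1/5, Q = 0.
not Q = not 0 = 1
P and not Q = 1/5 and 1 = 1/5
not Q = not 0 = 1
not not Q = not 1 = 0
(P and not Q) implies not not Q = 1/5 implies 0 = 4/5
This gives 4/5 ≠ 1.

No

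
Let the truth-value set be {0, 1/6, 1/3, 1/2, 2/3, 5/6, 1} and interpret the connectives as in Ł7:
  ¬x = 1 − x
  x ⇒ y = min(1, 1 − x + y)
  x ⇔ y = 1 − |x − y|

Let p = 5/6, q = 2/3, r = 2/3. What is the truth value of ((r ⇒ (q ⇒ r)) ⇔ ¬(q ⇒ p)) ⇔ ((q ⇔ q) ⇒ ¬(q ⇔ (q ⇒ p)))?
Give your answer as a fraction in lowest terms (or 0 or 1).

q ⇒ r = 2/3 ⇒ 2/3 = 1
r ⇒ (q ⇒ r) = 2/3 ⇒ 1 = 1
q ⇒ p = 2/3 ⇒ 5/6 = 1
¬(q ⇒ p) = ¬1 = 0
(r ⇒ (q ⇒ r)) ⇔ ¬(q ⇒ p) = 1 ⇔ 0 = 0
q ⇔ q = 2/3 ⇔ 2/3 = 1
q ⇒ p = 2/3 ⇒ 5/6 = 1
q ⇔ (q ⇒ p) = 2/3 ⇔ 1 = 2/3
¬(q ⇔ (q ⇒ p)) = ¬2/3 = 1/3
(q ⇔ q) ⇒ ¬(q ⇔ (q ⇒ p)) = 1 ⇒ 1/3 = 1/3
((r ⇒ (q ⇒ r)) ⇔ ¬(q ⇒ p)) ⇔ ((q ⇔ q) ⇒ ¬(q ⇔ (q ⇒ p))) = 0 ⇔ 1/3 = 2/3

2/3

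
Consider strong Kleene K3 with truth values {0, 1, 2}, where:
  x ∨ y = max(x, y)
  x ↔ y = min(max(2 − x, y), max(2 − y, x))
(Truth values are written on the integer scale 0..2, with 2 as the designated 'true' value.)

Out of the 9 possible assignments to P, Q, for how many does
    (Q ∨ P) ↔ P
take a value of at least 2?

P = 0, Q = 0 ↦ 2  ≥
P = 0, Q = 1 ↦ 1  <
P = 0, Q = 2 ↦ 0  <
P = 1, Q = 0 ↦ 1  <
P = 1, Q = 1 ↦ 1  <
P = 1, Q = 2 ↦ 1  <
P = 2, Q = 0 ↦ 2  ≥
P = 2, Q = 1 ↦ 2  ≥
P = 2, Q = 2 ↦ 2  ≥
So 4 of the 9 assignments meet the threshold.

4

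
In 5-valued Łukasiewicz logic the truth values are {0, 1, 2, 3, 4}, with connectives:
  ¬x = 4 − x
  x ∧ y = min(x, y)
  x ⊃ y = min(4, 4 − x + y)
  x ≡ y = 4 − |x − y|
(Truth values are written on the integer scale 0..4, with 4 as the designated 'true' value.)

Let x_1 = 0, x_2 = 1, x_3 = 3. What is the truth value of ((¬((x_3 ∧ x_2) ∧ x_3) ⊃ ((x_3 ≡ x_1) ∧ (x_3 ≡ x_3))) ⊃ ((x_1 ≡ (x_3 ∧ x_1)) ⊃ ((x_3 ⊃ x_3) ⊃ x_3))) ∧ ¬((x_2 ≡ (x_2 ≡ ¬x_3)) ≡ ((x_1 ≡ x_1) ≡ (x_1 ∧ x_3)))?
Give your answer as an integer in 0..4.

x_3 ∧ x_2 = 3 ∧ 1 = 1
(x_3 ∧ x_2) ∧ x_3 = 1 ∧ 3 = 1
¬((x_3 ∧ x_2) ∧ x_3) = ¬1 = 3
x_3 ≡ x_1 = 3 ≡ 0 = 1
x_3 ≡ x_3 = 3 ≡ 3 = 4
(x_3 ≡ x_1) ∧ (x_3 ≡ x_3) = 1 ∧ 4 = 1
¬((x_3 ∧ x_2) ∧ x_3) ⊃ ((x_3 ≡ x_1) ∧ (x_3 ≡ x_3)) = 3 ⊃ 1 = 2
x_3 ∧ x_1 = 3 ∧ 0 = 0
x_1 ≡ (x_3 ∧ x_1) = 0 ≡ 0 = 4
x_3 ⊃ x_3 = 3 ⊃ 3 = 4
(x_3 ⊃ x_3) ⊃ x_3 = 4 ⊃ 3 = 3
(x_1 ≡ (x_3 ∧ x_1)) ⊃ ((x_3 ⊃ x_3) ⊃ x_3) = 4 ⊃ 3 = 3
(¬((x_3 ∧ x_2) ∧ x_3) ⊃ ((x_3 ≡ x_1) ∧ (x_3 ≡ x_3))) ⊃ ((x_1 ≡ (x_3 ∧ x_1)) ⊃ ((x_3 ⊃ x_3) ⊃ x_3)) = 2 ⊃ 3 = 4
¬x_3 = ¬3 = 1
x_2 ≡ ¬x_3 = 1 ≡ 1 = 4
x_2 ≡ (x_2 ≡ ¬x_3) = 1 ≡ 4 = 1
x_1 ≡ x_1 = 0 ≡ 0 = 4
x_1 ∧ x_3 = 0 ∧ 3 = 0
(x_1 ≡ x_1) ≡ (x_1 ∧ x_3) = 4 ≡ 0 = 0
(x_2 ≡ (x_2 ≡ ¬x_3)) ≡ ((x_1 ≡ x_1) ≡ (x_1 ∧ x_3)) = 1 ≡ 0 = 3
¬((x_2 ≡ (x_2 ≡ ¬x_3)) ≡ ((x_1 ≡ x_1) ≡ (x_1 ∧ x_3))) = ¬3 = 1
((¬((x_3 ∧ x_2) ∧ x_3) ⊃ ((x_3 ≡ x_1) ∧ (x_3 ≡ x_3))) ⊃ ((x_1 ≡ (x_3 ∧ x_1)) ⊃ ((x_3 ⊃ x_3) ⊃ x_3))) ∧ ¬((x_2 ≡ (x_2 ≡ ¬x_3)) ≡ ((x_1 ≡ x_1) ≡ (x_1 ∧ x_3))) = 4 ∧ 1 = 1

1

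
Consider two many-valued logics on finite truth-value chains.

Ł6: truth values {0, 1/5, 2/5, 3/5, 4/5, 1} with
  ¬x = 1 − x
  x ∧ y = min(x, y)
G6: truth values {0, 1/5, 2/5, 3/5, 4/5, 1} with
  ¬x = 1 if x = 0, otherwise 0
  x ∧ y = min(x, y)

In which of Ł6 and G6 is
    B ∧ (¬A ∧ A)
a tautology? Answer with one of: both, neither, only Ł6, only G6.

neither

In Ł6: at A = 0, B = 0 the value is 0 — not a tautology.
In G6: at A = 0, B = 0 the value is 0 — not a tautology.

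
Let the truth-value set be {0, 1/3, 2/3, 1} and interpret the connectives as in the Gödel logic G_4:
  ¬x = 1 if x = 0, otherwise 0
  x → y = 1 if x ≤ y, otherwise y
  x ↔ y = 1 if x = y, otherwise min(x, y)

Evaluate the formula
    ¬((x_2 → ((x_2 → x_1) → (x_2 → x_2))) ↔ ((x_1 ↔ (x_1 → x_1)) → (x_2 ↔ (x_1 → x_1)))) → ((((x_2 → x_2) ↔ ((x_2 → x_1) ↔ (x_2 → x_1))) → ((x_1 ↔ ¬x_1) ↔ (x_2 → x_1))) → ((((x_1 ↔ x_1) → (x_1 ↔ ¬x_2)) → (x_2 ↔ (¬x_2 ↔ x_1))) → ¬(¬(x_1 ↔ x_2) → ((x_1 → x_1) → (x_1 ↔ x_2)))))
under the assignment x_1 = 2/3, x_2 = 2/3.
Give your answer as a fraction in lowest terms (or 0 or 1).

1

x_2 → x_1 = 2/3 → 2/3 = 1
x_2 → x_2 = 2/3 → 2/3 = 1
(x_2 → x_1) → (x_2 → x_2) = 1 → 1 = 1
x_2 → ((x_2 → x_1) → (x_2 → x_2)) = 2/3 → 1 = 1
x_1 → x_1 = 2/3 → 2/3 = 1
x_1 ↔ (x_1 → x_1) = 2/3 ↔ 1 = 2/3
x_1 → x_1 = 2/3 → 2/3 = 1
x_2 ↔ (x_1 → x_1) = 2/3 ↔ 1 = 2/3
(x_1 ↔ (x_1 → x_1)) → (x_2 ↔ (x_1 → x_1)) = 2/3 → 2/3 = 1
(x_2 → ((x_2 → x_1) → (x_2 → x_2))) ↔ ((x_1 ↔ (x_1 → x_1)) → (x_2 ↔ (x_1 → x_1))) = 1 ↔ 1 = 1
¬((x_2 → ((x_2 → x_1) → (x_2 → x_2))) ↔ ((x_1 ↔ (x_1 → x_1)) → (x_2 ↔ (x_1 → x_1)))) = ¬1 = 0
x_2 → x_2 = 2/3 → 2/3 = 1
x_2 → x_1 = 2/3 → 2/3 = 1
x_2 → x_1 = 2/3 → 2/3 = 1
(x_2 → x_1) ↔ (x_2 → x_1) = 1 ↔ 1 = 1
(x_2 → x_2) ↔ ((x_2 → x_1) ↔ (x_2 → x_1)) = 1 ↔ 1 = 1
¬x_1 = ¬2/3 = 0
x_1 ↔ ¬x_1 = 2/3 ↔ 0 = 0
x_2 → x_1 = 2/3 → 2/3 = 1
(x_1 ↔ ¬x_1) ↔ (x_2 → x_1) = 0 ↔ 1 = 0
((x_2 → x_2) ↔ ((x_2 → x_1) ↔ (x_2 → x_1))) → ((x_1 ↔ ¬x_1) ↔ (x_2 → x_1)) = 1 → 0 = 0
x_1 ↔ x_1 = 2/3 ↔ 2/3 = 1
¬x_2 = ¬2/3 = 0
x_1 ↔ ¬x_2 = 2/3 ↔ 0 = 0
(x_1 ↔ x_1) → (x_1 ↔ ¬x_2) = 1 → 0 = 0
¬x_2 = ¬2/3 = 0
¬x_2 ↔ x_1 = 0 ↔ 2/3 = 0
x_2 ↔ (¬x_2 ↔ x_1) = 2/3 ↔ 0 = 0
((x_1 ↔ x_1) → (x_1 ↔ ¬x_2)) → (x_2 ↔ (¬x_2 ↔ x_1)) = 0 → 0 = 1
x_1 ↔ x_2 = 2/3 ↔ 2/3 = 1
¬(x_1 ↔ x_2) = ¬1 = 0
x_1 → x_1 = 2/3 → 2/3 = 1
x_1 ↔ x_2 = 2/3 ↔ 2/3 = 1
(x_1 → x_1) → (x_1 ↔ x_2) = 1 → 1 = 1
¬(x_1 ↔ x_2) → ((x_1 → x_1) → (x_1 ↔ x_2)) = 0 → 1 = 1
¬(¬(x_1 ↔ x_2) → ((x_1 → x_1) → (x_1 ↔ x_2))) = ¬1 = 0
(((x_1 ↔ x_1) → (x_1 ↔ ¬x_2)) → (x_2 ↔ (¬x_2 ↔ x_1))) → ¬(¬(x_1 ↔ x_2) → ((x_1 → x_1) → (x_1 ↔ x_2))) = 1 → 0 = 0
(((x_2 → x_2) ↔ ((x_2 → x_1) ↔ (x_2 → x_1))) → ((x_1 ↔ ¬x_1) ↔ (x_2 → x_1))) → ((((x_1 ↔ x_1) → (x_1 ↔ ¬x_2)) → (x_2 ↔ (¬x_2 ↔ x_1))) → ¬(¬(x_1 ↔ x_2) → ((x_1 → x_1) → (x_1 ↔ x_2)))) = 0 → 0 = 1
¬((x_2 → ((x_2 → x_1) → (x_2 → x_2))) ↔ ((x_1 ↔ (x_1 → x_1)) → (x_2 ↔ (x_1 → x_1)))) → ((((x_2 → x_2) ↔ ((x_2 → x_1) ↔ (x_2 → x_1))) → ((x_1 ↔ ¬x_1) ↔ (x_2 → x_1))) → ((((x_1 ↔ x_1) → (x_1 ↔ ¬x_2)) → (x_2 ↔ (¬x_2 ↔ x_1))) → ¬(¬(x_1 ↔ x_2) → ((x_1 → x_1) → (x_1 ↔ x_2))))) = 0 → 1 = 1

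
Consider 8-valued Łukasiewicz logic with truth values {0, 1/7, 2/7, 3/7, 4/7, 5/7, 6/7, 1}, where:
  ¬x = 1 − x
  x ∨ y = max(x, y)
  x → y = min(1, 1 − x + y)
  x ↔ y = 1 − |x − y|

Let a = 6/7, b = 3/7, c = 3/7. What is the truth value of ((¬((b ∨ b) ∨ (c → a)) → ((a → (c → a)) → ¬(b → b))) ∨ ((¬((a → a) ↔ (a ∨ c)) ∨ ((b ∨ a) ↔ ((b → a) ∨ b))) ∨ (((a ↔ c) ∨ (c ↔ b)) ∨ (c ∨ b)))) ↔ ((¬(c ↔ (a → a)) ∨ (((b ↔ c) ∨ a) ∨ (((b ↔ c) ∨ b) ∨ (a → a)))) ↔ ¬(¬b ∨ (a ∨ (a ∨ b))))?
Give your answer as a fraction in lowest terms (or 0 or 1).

b ∨ b = 3/7 ∨ 3/7 = 3/7
c → a = 3/7 → 6/7 = 1
(b ∨ b) ∨ (c → a) = 3/7 ∨ 1 = 1
¬((b ∨ b) ∨ (c → a)) = ¬1 = 0
c → a = 3/7 → 6/7 = 1
a → (c → a) = 6/7 → 1 = 1
b → b = 3/7 → 3/7 = 1
¬(b → b) = ¬1 = 0
(a → (c → a)) → ¬(b → b) = 1 → 0 = 0
¬((b ∨ b) ∨ (c → a)) → ((a → (c → a)) → ¬(b → b)) = 0 → 0 = 1
a → a = 6/7 → 6/7 = 1
a ∨ c = 6/7 ∨ 3/7 = 6/7
(a → a) ↔ (a ∨ c) = 1 ↔ 6/7 = 6/7
¬((a → a) ↔ (a ∨ c)) = ¬6/7 = 1/7
b ∨ a = 3/7 ∨ 6/7 = 6/7
b → a = 3/7 → 6/7 = 1
(b → a) ∨ b = 1 ∨ 3/7 = 1
(b ∨ a) ↔ ((b → a) ∨ b) = 6/7 ↔ 1 = 6/7
¬((a → a) ↔ (a ∨ c)) ∨ ((b ∨ a) ↔ ((b → a) ∨ b)) = 1/7 ∨ 6/7 = 6/7
a ↔ c = 6/7 ↔ 3/7 = 4/7
c ↔ b = 3/7 ↔ 3/7 = 1
(a ↔ c) ∨ (c ↔ b) = 4/7 ∨ 1 = 1
c ∨ b = 3/7 ∨ 3/7 = 3/7
((a ↔ c) ∨ (c ↔ b)) ∨ (c ∨ b) = 1 ∨ 3/7 = 1
(¬((a → a) ↔ (a ∨ c)) ∨ ((b ∨ a) ↔ ((b → a) ∨ b))) ∨ (((a ↔ c) ∨ (c ↔ b)) ∨ (c ∨ b)) = 6/7 ∨ 1 = 1
(¬((b ∨ b) ∨ (c → a)) → ((a → (c → a)) → ¬(b → b))) ∨ ((¬((a → a) ↔ (a ∨ c)) ∨ ((b ∨ a) ↔ ((b → a) ∨ b))) ∨ (((a ↔ c) ∨ (c ↔ b)) ∨ (c ∨ b))) = 1 ∨ 1 = 1
a → a = 6/7 → 6/7 = 1
c ↔ (a → a) = 3/7 ↔ 1 = 3/7
¬(c ↔ (a → a)) = ¬3/7 = 4/7
b ↔ c = 3/7 ↔ 3/7 = 1
(b ↔ c) ∨ a = 1 ∨ 6/7 = 1
b ↔ c = 3/7 ↔ 3/7 = 1
(b ↔ c) ∨ b = 1 ∨ 3/7 = 1
a → a = 6/7 → 6/7 = 1
((b ↔ c) ∨ b) ∨ (a → a) = 1 ∨ 1 = 1
((b ↔ c) ∨ a) ∨ (((b ↔ c) ∨ b) ∨ (a → a)) = 1 ∨ 1 = 1
¬(c ↔ (a → a)) ∨ (((b ↔ c) ∨ a) ∨ (((b ↔ c) ∨ b) ∨ (a → a))) = 4/7 ∨ 1 = 1
¬b = ¬3/7 = 4/7
a ∨ b = 6/7 ∨ 3/7 = 6/7
a ∨ (a ∨ b) = 6/7 ∨ 6/7 = 6/7
¬b ∨ (a ∨ (a ∨ b)) = 4/7 ∨ 6/7 = 6/7
¬(¬b ∨ (a ∨ (a ∨ b))) = ¬6/7 = 1/7
(¬(c ↔ (a → a)) ∨ (((b ↔ c) ∨ a) ∨ (((b ↔ c) ∨ b) ∨ (a → a)))) ↔ ¬(¬b ∨ (a ∨ (a ∨ b))) = 1 ↔ 1/7 = 1/7
((¬((b ∨ b) ∨ (c → a)) → ((a → (c → a)) → ¬(b → b))) ∨ ((¬((a → a) ↔ (a ∨ c)) ∨ ((b ∨ a) ↔ ((b → a) ∨ b))) ∨ (((a ↔ c) ∨ (c ↔ b)) ∨ (c ∨ b)))) ↔ ((¬(c ↔ (a → a)) ∨ (((b ↔ c) ∨ a) ∨ (((b ↔ c) ∨ b) ∨ (a → a)))) ↔ ¬(¬b ∨ (a ∨ (a ∨ b)))) = 1 ↔ 1/7 = 1/7

1/7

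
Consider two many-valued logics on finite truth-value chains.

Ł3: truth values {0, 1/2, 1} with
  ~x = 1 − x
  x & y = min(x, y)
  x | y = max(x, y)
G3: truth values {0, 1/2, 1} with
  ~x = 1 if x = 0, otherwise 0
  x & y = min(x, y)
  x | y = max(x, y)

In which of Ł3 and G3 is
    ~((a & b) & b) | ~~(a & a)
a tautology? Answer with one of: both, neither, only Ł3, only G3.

only G3

In Ł3: at a = 1/2, b = 1/2 the value is 1/2 — not a tautology.
In G3: every assignment gives 1 — tautology.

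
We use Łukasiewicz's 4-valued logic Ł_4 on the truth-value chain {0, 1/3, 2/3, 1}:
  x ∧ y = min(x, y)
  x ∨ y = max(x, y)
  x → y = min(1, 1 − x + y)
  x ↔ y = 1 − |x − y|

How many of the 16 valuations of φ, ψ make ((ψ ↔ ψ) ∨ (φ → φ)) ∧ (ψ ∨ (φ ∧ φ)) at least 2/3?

φ = 0, ψ = 0 ↦ 0  <
φ = 0, ψ = 1/3 ↦ 1/3  <
φ = 0, ψ = 2/3 ↦ 2/3  ≥
φ = 0, ψ = 1 ↦ 1  ≥
φ = 1/3, ψ = 0 ↦ 1/3  <
φ = 1/3, ψ = 1/3 ↦ 1/3  <
φ = 1/3, ψ = 2/3 ↦ 2/3  ≥
φ = 1/3, ψ = 1 ↦ 1  ≥
φ = 2/3, ψ = 0 ↦ 2/3  ≥
φ = 2/3, ψ = 1/3 ↦ 2/3  ≥
φ = 2/3, ψ = 2/3 ↦ 2/3  ≥
φ = 2/3, ψ = 1 ↦ 1  ≥
φ = 1, ψ = 0 ↦ 1  ≥
φ = 1, ψ = 1/3 ↦ 1  ≥
φ = 1, ψ = 2/3 ↦ 1  ≥
φ = 1, ψ = 1 ↦ 1  ≥
So 12 of the 16 assignments meet the threshold.

12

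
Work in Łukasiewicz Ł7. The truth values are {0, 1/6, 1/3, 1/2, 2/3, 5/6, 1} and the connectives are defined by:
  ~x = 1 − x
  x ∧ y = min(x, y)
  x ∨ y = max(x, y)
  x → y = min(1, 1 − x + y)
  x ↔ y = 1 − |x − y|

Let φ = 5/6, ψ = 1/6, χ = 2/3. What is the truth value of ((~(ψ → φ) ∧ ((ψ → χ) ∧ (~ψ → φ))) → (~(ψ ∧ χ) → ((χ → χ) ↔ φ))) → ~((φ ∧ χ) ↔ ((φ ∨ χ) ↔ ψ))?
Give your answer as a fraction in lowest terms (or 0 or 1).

ψ → φ = 1/6 → 5/6 = 1
~(ψ → φ) = ~1 = 0
ψ → χ = 1/6 → 2/3 = 1
~ψ = ~1/6 = 5/6
~ψ → φ = 5/6 → 5/6 = 1
(ψ → χ) ∧ (~ψ → φ) = 1 ∧ 1 = 1
~(ψ → φ) ∧ ((ψ → χ) ∧ (~ψ → φ)) = 0 ∧ 1 = 0
ψ ∧ χ = 1/6 ∧ 2/3 = 1/6
~(ψ ∧ χ) = ~1/6 = 5/6
χ → χ = 2/3 → 2/3 = 1
(χ → χ) ↔ φ = 1 ↔ 5/6 = 5/6
~(ψ ∧ χ) → ((χ → χ) ↔ φ) = 5/6 → 5/6 = 1
(~(ψ → φ) ∧ ((ψ → χ) ∧ (~ψ → φ))) → (~(ψ ∧ χ) → ((χ → χ) ↔ φ)) = 0 → 1 = 1
φ ∧ χ = 5/6 ∧ 2/3 = 2/3
φ ∨ χ = 5/6 ∨ 2/3 = 5/6
(φ ∨ χ) ↔ ψ = 5/6 ↔ 1/6 = 1/3
(φ ∧ χ) ↔ ((φ ∨ χ) ↔ ψ) = 2/3 ↔ 1/3 = 2/3
~((φ ∧ χ) ↔ ((φ ∨ χ) ↔ ψ)) = ~2/3 = 1/3
((~(ψ → φ) ∧ ((ψ → χ) ∧ (~ψ → φ))) → (~(ψ ∧ χ) → ((χ → χ) ↔ φ))) → ~((φ ∧ χ) ↔ ((φ ∨ χ) ↔ ψ)) = 1 → 1/3 = 1/3

1/3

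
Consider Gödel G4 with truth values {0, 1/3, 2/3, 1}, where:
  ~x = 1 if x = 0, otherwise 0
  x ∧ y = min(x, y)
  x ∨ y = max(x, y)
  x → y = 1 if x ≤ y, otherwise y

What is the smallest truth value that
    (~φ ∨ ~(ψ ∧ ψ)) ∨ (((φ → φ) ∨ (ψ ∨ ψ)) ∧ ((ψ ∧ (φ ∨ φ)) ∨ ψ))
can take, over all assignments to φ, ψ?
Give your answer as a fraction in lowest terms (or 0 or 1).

1/3

Take φ = 1/3, ψ = 1/3:
~φ = ~1/3 = 0
ψ ∧ ψ = 1/3 ∧ 1/3 = 1/3
~(ψ ∧ ψ) = ~1/3 = 0
~φ ∨ ~(ψ ∧ ψ) = 0 ∨ 0 = 0
φ → φ = 1/3 → 1/3 = 1
ψ ∨ ψ = 1/3 ∨ 1/3 = 1/3
(φ → φ) ∨ (ψ ∨ ψ) = 1 ∨ 1/3 = 1
φ ∨ φ = 1/3 ∨ 1/3 = 1/3
ψ ∧ (φ ∨ φ) = 1/3 ∧ 1/3 = 1/3
(ψ ∧ (φ ∨ φ)) ∨ ψ = 1/3 ∨ 1/3 = 1/3
((φ → φ) ∨ (ψ ∨ ψ)) ∧ ((ψ ∧ (φ ∨ φ)) ∨ ψ) = 1 ∧ 1/3 = 1/3
(~φ ∨ ~(ψ ∧ ψ)) ∨ (((φ → φ) ∨ (ψ ∨ ψ)) ∧ ((ψ ∧ (φ ∨ φ)) ∨ ψ)) = 0 ∨ 1/3 = 1/3
No assignment yields a value below 1/3, so this is the minimum.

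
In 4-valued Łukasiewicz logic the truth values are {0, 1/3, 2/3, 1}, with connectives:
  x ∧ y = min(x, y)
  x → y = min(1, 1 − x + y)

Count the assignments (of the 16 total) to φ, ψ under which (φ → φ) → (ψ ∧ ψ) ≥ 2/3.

8

φ = 0, ψ = 0 ↦ 0  <
φ = 0, ψ = 1/3 ↦ 1/3  <
φ = 0, ψ = 2/3 ↦ 2/3  ≥
φ = 0, ψ = 1 ↦ 1  ≥
φ = 1/3, ψ = 0 ↦ 0  <
φ = 1/3, ψ = 1/3 ↦ 1/3  <
φ = 1/3, ψ = 2/3 ↦ 2/3  ≥
φ = 1/3, ψ = 1 ↦ 1  ≥
φ = 2/3, ψ = 0 ↦ 0  <
φ = 2/3, ψ = 1/3 ↦ 1/3  <
φ = 2/3, ψ = 2/3 ↦ 2/3  ≥
φ = 2/3, ψ = 1 ↦ 1  ≥
φ = 1, ψ = 0 ↦ 0  <
φ = 1, ψ = 1/3 ↦ 1/3  <
φ = 1, ψ = 2/3 ↦ 2/3  ≥
φ = 1, ψ = 1 ↦ 1  ≥
So 8 of the 16 assignments meet the threshold.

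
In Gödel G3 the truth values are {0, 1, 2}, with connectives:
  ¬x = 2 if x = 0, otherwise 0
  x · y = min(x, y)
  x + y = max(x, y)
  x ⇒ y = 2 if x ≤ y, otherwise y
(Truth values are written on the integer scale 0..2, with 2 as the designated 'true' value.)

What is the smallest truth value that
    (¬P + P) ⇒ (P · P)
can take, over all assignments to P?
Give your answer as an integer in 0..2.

0

Take P = 0:
¬P = ¬0 = 2
¬P + P = 2 + 0 = 2
P · P = 0 · 0 = 0
(¬P + P) ⇒ (P · P) = 2 ⇒ 0 = 0
No assignment yields a value below 0, so this is the minimum.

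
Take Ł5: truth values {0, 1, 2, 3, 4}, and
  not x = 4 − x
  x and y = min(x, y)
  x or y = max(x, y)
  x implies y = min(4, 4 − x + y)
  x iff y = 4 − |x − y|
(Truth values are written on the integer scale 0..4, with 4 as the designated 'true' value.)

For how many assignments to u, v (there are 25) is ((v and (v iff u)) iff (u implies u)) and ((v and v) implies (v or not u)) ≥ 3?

value 4: 1 assignment (counts)
value 3: 4 assignments (counts)
value 2: 7 assignments
value 1: 7 assignments
value 0: 6 assignments
So 5 of the 25 assignments meet the threshold.

5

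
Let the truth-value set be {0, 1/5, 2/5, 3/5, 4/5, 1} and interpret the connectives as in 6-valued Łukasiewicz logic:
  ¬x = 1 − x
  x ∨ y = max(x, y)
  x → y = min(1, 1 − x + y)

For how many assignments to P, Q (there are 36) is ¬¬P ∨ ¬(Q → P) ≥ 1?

value 1: 7 assignments (counts)
value 4/5: 8 assignments
value 3/5: 9 assignments
value 2/5: 7 assignments
value 1/5: 4 assignments
value 0: 1 assignment
So 7 of the 36 assignments meet the threshold.

7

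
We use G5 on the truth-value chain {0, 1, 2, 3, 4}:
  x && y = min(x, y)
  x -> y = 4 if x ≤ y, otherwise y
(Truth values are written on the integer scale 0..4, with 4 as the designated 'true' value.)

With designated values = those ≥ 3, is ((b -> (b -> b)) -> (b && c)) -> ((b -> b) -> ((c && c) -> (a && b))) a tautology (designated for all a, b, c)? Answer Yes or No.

Counterexample: take a = 0, b = 1, c = 1.
b -> b = 1 -> 1 = 4
b -> (b -> b) = 1 -> 4 = 4
b && c = 1 && 1 = 1
(b -> (b -> b)) -> (b && c) = 4 -> 1 = 1
b -> b = 1 -> 1 = 4
c && c = 1 && 1 = 1
a && b = 0 && 1 = 0
(c && c) -> (a && b) = 1 -> 0 = 0
(b -> b) -> ((c && c) -> (a && b)) = 4 -> 0 = 0
((b -> (b -> b)) -> (b && c)) -> ((b -> b) -> ((c && c) -> (a && b))) = 1 -> 0 = 0
This gives 0, which is below 3.

No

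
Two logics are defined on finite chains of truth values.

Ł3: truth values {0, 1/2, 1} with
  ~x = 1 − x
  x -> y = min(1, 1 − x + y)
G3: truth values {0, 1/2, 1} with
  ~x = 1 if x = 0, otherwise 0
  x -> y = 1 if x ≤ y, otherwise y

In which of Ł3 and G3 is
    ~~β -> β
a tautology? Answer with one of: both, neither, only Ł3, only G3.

only Ł3

In Ł3: every assignment gives 1 — tautology.
In G3: at β = 1/2 the value is 1/2 — not a tautology.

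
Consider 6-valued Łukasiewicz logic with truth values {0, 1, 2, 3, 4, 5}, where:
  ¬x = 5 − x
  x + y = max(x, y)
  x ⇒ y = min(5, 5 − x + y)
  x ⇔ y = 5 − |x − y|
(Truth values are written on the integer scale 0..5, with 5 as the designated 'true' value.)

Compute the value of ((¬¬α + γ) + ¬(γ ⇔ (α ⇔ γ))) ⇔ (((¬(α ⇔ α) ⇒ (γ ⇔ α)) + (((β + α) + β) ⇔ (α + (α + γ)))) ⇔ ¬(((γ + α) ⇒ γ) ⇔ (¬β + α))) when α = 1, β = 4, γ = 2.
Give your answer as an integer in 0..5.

¬α = ¬1 = 4
¬¬α = ¬4 = 1
¬¬α + γ = 1 + 2 = 2
α ⇔ γ = 1 ⇔ 2 = 4
γ ⇔ (α ⇔ γ) = 2 ⇔ 4 = 3
¬(γ ⇔ (α ⇔ γ)) = ¬3 = 2
(¬¬α + γ) + ¬(γ ⇔ (α ⇔ γ)) = 2 + 2 = 2
α ⇔ α = 1 ⇔ 1 = 5
¬(α ⇔ α) = ¬5 = 0
γ ⇔ α = 2 ⇔ 1 = 4
¬(α ⇔ α) ⇒ (γ ⇔ α) = 0 ⇒ 4 = 5
β + α = 4 + 1 = 4
(β + α) + β = 4 + 4 = 4
α + γ = 1 + 2 = 2
α + (α + γ) = 1 + 2 = 2
((β + α) + β) ⇔ (α + (α + γ)) = 4 ⇔ 2 = 3
(¬(α ⇔ α) ⇒ (γ ⇔ α)) + (((β + α) + β) ⇔ (α + (α + γ))) = 5 + 3 = 5
γ + α = 2 + 1 = 2
(γ + α) ⇒ γ = 2 ⇒ 2 = 5
¬β = ¬4 = 1
¬β + α = 1 + 1 = 1
((γ + α) ⇒ γ) ⇔ (¬β + α) = 5 ⇔ 1 = 1
¬(((γ + α) ⇒ γ) ⇔ (¬β + α)) = ¬1 = 4
((¬(α ⇔ α) ⇒ (γ ⇔ α)) + (((β + α) + β) ⇔ (α + (α + γ)))) ⇔ ¬(((γ + α) ⇒ γ) ⇔ (¬β + α)) = 5 ⇔ 4 = 4
((¬¬α + γ) + ¬(γ ⇔ (α ⇔ γ))) ⇔ (((¬(α ⇔ α) ⇒ (γ ⇔ α)) + (((β + α) + β) ⇔ (α + (α + γ)))) ⇔ ¬(((γ + α) ⇒ γ) ⇔ (¬β + α))) = 2 ⇔ 4 = 3

3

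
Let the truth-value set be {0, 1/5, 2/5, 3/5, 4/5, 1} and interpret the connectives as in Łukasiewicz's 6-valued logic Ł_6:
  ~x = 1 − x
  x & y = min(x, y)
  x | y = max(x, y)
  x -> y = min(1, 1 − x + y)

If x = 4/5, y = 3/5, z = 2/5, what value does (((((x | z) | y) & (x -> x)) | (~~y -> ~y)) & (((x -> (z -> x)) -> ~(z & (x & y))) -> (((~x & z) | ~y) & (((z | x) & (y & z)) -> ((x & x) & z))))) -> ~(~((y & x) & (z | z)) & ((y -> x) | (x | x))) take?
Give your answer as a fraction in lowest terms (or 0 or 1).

x | z = 4/5 | 2/5 = 4/5
(x | z) | y = 4/5 | 3/5 = 4/5
x -> x = 4/5 -> 4/5 = 1
((x | z) | y) & (x -> x) = 4/5 & 1 = 4/5
~y = ~3/5 = 2/5
~~y = ~2/5 = 3/5
~y = ~3/5 = 2/5
~~y -> ~y = 3/5 -> 2/5 = 4/5
(((x | z) | y) & (x -> x)) | (~~y -> ~y) = 4/5 | 4/5 = 4/5
z -> x = 2/5 -> 4/5 = 1
x -> (z -> x) = 4/5 -> 1 = 1
x & y = 4/5 & 3/5 = 3/5
z & (x & y) = 2/5 & 3/5 = 2/5
~(z & (x & y)) = ~2/5 = 3/5
(x -> (z -> x)) -> ~(z & (x & y)) = 1 -> 3/5 = 3/5
~x = ~4/5 = 1/5
~x & z = 1/5 & 2/5 = 1/5
~y = ~3/5 = 2/5
(~x & z) | ~y = 1/5 | 2/5 = 2/5
z | x = 2/5 | 4/5 = 4/5
y & z = 3/5 & 2/5 = 2/5
(z | x) & (y & z) = 4/5 & 2/5 = 2/5
x & x = 4/5 & 4/5 = 4/5
(x & x) & z = 4/5 & 2/5 = 2/5
((z | x) & (y & z)) -> ((x & x) & z) = 2/5 -> 2/5 = 1
((~x & z) | ~y) & (((z | x) & (y & z)) -> ((x & x) & z)) = 2/5 & 1 = 2/5
((x -> (z -> x)) -> ~(z & (x & y))) -> (((~x & z) | ~y) & (((z | x) & (y & z)) -> ((x & x) & z))) = 3/5 -> 2/5 = 4/5
((((x | z) | y) & (x -> x)) | (~~y -> ~y)) & (((x -> (z -> x)) -> ~(z & (x & y))) -> (((~x & z) | ~y) & (((z | x) & (y & z)) -> ((x & x) & z)))) = 4/5 & 4/5 = 4/5
y & x = 3/5 & 4/5 = 3/5
z | z = 2/5 | 2/5 = 2/5
(y & x) & (z | z) = 3/5 & 2/5 = 2/5
~((y & x) & (z | z)) = ~2/5 = 3/5
y -> x = 3/5 -> 4/5 = 1
x | x = 4/5 | 4/5 = 4/5
(y -> x) | (x | x) = 1 | 4/5 = 1
~((y & x) & (z | z)) & ((y -> x) | (x | x)) = 3/5 & 1 = 3/5
~(~((y & x) & (z | z)) & ((y -> x) | (x | x))) = ~3/5 = 2/5
(((((x | z) | y) & (x -> x)) | (~~y -> ~y)) & (((x -> (z -> x)) -> ~(z & (x & y))) -> (((~x & z) | ~y) & (((z | x) & (y & z)) -> ((x & x) & z))))) -> ~(~((y & x) & (z | z)) & ((y -> x) | (x | x))) = 4/5 -> 2/5 = 3/5

3/5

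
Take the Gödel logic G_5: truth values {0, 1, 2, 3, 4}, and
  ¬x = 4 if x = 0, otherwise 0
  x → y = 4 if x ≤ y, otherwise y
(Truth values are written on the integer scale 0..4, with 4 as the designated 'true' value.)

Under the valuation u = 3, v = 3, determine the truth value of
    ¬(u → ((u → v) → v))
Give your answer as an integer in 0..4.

0

u → v = 3 → 3 = 4
(u → v) → v = 4 → 3 = 3
u → ((u → v) → v) = 3 → 3 = 4
¬(u → ((u → v) → v)) = ¬4 = 0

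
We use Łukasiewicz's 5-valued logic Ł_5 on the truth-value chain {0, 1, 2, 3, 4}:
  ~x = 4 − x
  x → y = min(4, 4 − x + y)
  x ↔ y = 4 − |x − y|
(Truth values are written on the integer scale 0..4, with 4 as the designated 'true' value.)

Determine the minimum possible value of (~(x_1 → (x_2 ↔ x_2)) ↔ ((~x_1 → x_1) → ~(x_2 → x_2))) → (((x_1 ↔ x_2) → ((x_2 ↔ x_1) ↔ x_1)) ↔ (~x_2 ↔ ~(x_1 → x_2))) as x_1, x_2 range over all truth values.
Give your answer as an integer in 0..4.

Take x_1 = 2, x_2 = 0:
x_2 ↔ x_2 = 0 ↔ 0 = 4
x_1 → (x_2 ↔ x_2) = 2 → 4 = 4
~(x_1 → (x_2 ↔ x_2)) = ~4 = 0
~x_1 = ~2 = 2
~x_1 → x_1 = 2 → 2 = 4
x_2 → x_2 = 0 → 0 = 4
~(x_2 → x_2) = ~4 = 0
(~x_1 → x_1) → ~(x_2 → x_2) = 4 → 0 = 0
~(x_1 → (x_2 ↔ x_2)) ↔ ((~x_1 → x_1) → ~(x_2 → x_2)) = 0 ↔ 0 = 4
x_1 ↔ x_2 = 2 ↔ 0 = 2
x_2 ↔ x_1 = 0 ↔ 2 = 2
(x_2 ↔ x_1) ↔ x_1 = 2 ↔ 2 = 4
(x_1 ↔ x_2) → ((x_2 ↔ x_1) ↔ x_1) = 2 → 4 = 4
~x_2 = ~0 = 4
x_1 → x_2 = 2 → 0 = 2
~(x_1 → x_2) = ~2 = 2
~x_2 ↔ ~(x_1 → x_2) = 4 ↔ 2 = 2
((x_1 ↔ x_2) → ((x_2 ↔ x_1) ↔ x_1)) ↔ (~x_2 ↔ ~(x_1 → x_2)) = 4 ↔ 2 = 2
(~(x_1 → (x_2 ↔ x_2)) ↔ ((~x_1 → x_1) → ~(x_2 → x_2))) → (((x_1 ↔ x_2) → ((x_2 ↔ x_1) ↔ x_1)) ↔ (~x_2 ↔ ~(x_1 → x_2))) = 4 → 2 = 2
No assignment yields a value below 2, so this is the minimum.

2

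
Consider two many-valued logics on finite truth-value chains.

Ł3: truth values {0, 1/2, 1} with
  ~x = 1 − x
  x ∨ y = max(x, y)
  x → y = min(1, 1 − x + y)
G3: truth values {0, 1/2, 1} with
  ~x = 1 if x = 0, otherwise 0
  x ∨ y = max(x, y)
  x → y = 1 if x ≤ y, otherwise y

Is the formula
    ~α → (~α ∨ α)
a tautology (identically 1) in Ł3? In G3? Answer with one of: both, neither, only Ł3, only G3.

both

In Ł3: every assignment gives 1 — tautology.
In G3: every assignment gives 1 — tautology.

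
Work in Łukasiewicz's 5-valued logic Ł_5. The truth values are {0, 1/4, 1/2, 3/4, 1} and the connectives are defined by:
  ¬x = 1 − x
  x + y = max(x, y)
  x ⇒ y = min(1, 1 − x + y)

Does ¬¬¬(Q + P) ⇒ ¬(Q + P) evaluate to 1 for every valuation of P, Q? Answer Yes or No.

Yes

At P = 3/4, Q = 1/4, for instance:
Q + P = 1/4 + 3/4 = 3/4
¬(Q + P) = ¬3/4 = 1/4
¬¬(Q + P) = ¬1/4 = 3/4
¬¬¬(Q + P) = ¬3/4 = 1/4
¬¬¬(Q + P) ⇒ ¬(Q + P) = 1/4 ⇒ 1/4 = 1
and checking the remaining 24 assignments likewise gives ≥ 1 in every case.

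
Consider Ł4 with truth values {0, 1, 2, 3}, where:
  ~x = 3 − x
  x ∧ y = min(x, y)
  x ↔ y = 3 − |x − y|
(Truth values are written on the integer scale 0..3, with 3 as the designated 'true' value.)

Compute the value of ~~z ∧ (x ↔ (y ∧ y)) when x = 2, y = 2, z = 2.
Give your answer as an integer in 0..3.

2

~z = ~2 = 1
~~z = ~1 = 2
y ∧ y = 2 ∧ 2 = 2
x ↔ (y ∧ y) = 2 ↔ 2 = 3
~~z ∧ (x ↔ (y ∧ y)) = 2 ∧ 3 = 2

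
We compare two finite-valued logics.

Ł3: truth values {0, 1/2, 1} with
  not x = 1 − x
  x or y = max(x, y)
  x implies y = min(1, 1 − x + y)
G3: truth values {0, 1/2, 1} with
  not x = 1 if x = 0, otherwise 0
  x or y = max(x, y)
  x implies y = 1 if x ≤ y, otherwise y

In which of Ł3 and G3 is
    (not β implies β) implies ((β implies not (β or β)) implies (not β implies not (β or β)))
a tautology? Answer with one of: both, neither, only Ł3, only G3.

both

In Ł3: every assignment gives 1 — tautology.
In G3: every assignment gives 1 — tautology.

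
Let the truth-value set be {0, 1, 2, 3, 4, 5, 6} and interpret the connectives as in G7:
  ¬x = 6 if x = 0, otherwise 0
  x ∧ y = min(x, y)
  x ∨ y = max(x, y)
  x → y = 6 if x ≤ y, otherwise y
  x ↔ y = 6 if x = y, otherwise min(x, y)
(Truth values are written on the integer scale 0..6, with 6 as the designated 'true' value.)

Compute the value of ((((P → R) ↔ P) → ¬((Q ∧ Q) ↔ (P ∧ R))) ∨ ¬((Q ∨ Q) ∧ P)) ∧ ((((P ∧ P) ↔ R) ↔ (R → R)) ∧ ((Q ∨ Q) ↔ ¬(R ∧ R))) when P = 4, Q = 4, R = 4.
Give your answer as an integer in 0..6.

0

P → R = 4 → 4 = 6
(P → R) ↔ P = 6 ↔ 4 = 4
Q ∧ Q = 4 ∧ 4 = 4
P ∧ R = 4 ∧ 4 = 4
(Q ∧ Q) ↔ (P ∧ R) = 4 ↔ 4 = 6
¬((Q ∧ Q) ↔ (P ∧ R)) = ¬6 = 0
((P → R) ↔ P) → ¬((Q ∧ Q) ↔ (P ∧ R)) = 4 → 0 = 0
Q ∨ Q = 4 ∨ 4 = 4
(Q ∨ Q) ∧ P = 4 ∧ 4 = 4
¬((Q ∨ Q) ∧ P) = ¬4 = 0
(((P → R) ↔ P) → ¬((Q ∧ Q) ↔ (P ∧ R))) ∨ ¬((Q ∨ Q) ∧ P) = 0 ∨ 0 = 0
P ∧ P = 4 ∧ 4 = 4
(P ∧ P) ↔ R = 4 ↔ 4 = 6
R → R = 4 → 4 = 6
((P ∧ P) ↔ R) ↔ (R → R) = 6 ↔ 6 = 6
Q ∨ Q = 4 ∨ 4 = 4
R ∧ R = 4 ∧ 4 = 4
¬(R ∧ R) = ¬4 = 0
(Q ∨ Q) ↔ ¬(R ∧ R) = 4 ↔ 0 = 0
(((P ∧ P) ↔ R) ↔ (R → R)) ∧ ((Q ∨ Q) ↔ ¬(R ∧ R)) = 6 ∧ 0 = 0
((((P → R) ↔ P) → ¬((Q ∧ Q) ↔ (P ∧ R))) ∨ ¬((Q ∨ Q) ∧ P)) ∧ ((((P ∧ P) ↔ R) ↔ (R → R)) ∧ ((Q ∨ Q) ↔ ¬(R ∧ R))) = 0 ∧ 0 = 0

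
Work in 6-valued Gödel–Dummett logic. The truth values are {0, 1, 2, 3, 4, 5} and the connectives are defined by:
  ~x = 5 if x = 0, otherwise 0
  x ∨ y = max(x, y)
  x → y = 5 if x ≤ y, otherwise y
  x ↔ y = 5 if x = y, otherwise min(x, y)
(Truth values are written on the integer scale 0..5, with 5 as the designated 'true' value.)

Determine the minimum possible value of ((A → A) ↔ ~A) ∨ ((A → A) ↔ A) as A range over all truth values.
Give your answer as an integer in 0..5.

1

Take A = 1:
A → A = 1 → 1 = 5
~A = ~1 = 0
(A → A) ↔ ~A = 5 ↔ 0 = 0
A → A = 1 → 1 = 5
(A → A) ↔ A = 5 ↔ 1 = 1
((A → A) ↔ ~A) ∨ ((A → A) ↔ A) = 0 ∨ 1 = 1
No assignment yields a value below 1, so this is the minimum.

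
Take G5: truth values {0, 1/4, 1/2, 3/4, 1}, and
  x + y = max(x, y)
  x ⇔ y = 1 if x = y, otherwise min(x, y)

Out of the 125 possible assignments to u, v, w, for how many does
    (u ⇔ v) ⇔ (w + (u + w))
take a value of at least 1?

value 1: 29 assignments (counts)
value 3/4: 13 assignments
value 1/2: 19 assignments
value 1/4: 27 assignments
value 0: 37 assignments
So 29 of the 125 assignments meet the threshold.

29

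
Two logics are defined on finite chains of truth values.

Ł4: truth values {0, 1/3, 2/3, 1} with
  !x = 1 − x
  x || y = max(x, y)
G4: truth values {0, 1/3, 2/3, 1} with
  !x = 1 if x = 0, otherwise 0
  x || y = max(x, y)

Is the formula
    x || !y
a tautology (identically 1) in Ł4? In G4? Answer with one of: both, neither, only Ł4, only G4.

In Ł4: at x = 0, y = 1/3 the value is 2/3 — not a tautology.
In G4: at x = 0, y = 1/3 the value is 0 — not a tautology.

neither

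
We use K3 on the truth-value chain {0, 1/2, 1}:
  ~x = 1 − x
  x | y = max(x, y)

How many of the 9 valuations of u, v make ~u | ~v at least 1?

u = 0, v = 0 ↦ 1  ≥
u = 0, v = 1/2 ↦ 1  ≥
u = 0, v = 1 ↦ 1  ≥
u = 1/2, v = 0 ↦ 1  ≥
u = 1/2, v = 1/2 ↦ 1/2  <
u = 1/2, v = 1 ↦ 1/2  <
u = 1, v = 0 ↦ 1  ≥
u = 1, v = 1/2 ↦ 1/2  <
u = 1, v = 1 ↦ 0  <
So 5 of the 9 assignments meet the threshold.

5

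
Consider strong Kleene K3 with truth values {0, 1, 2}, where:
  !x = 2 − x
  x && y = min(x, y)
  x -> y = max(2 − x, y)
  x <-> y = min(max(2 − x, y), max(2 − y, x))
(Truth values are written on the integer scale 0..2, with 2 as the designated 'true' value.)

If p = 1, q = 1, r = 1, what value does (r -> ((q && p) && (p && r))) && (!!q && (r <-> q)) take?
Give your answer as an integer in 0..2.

q && p = 1 && 1 = 1
p && r = 1 && 1 = 1
(q && p) && (p && r) = 1 && 1 = 1
r -> ((q && p) && (p && r)) = 1 -> 1 = 1
!q = !1 = 1
!!q = !1 = 1
r <-> q = 1 <-> 1 = 1
!!q && (r <-> q) = 1 && 1 = 1
(r -> ((q && p) && (p && r))) && (!!q && (r <-> q)) = 1 && 1 = 1

1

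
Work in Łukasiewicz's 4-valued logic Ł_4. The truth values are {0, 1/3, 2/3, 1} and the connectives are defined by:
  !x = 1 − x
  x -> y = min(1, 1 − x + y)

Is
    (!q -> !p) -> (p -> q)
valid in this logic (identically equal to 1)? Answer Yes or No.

Yes

p = 0, q = 0 ↦ 1
p = 0, q = 1/3 ↦ 1
p = 0, q = 2/3 ↦ 1
p = 0, q = 1 ↦ 1
p = 1/3, q = 0 ↦ 1
p = 1/3, q = 1/3 ↦ 1
p = 1/3, q = 2/3 ↦ 1
p = 1/3, q = 1 ↦ 1
p = 2/3, q = 0 ↦ 1
p = 2/3, q = 1/3 ↦ 1
p = 2/3, q = 2/3 ↦ 1
p = 2/3, q = 1 ↦ 1
p = 1, q = 0 ↦ 1
p = 1, q = 1/3 ↦ 1
p = 1, q = 2/3 ↦ 1
p = 1, q = 1 ↦ 1
Every assignment gives a value ≥ 1.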